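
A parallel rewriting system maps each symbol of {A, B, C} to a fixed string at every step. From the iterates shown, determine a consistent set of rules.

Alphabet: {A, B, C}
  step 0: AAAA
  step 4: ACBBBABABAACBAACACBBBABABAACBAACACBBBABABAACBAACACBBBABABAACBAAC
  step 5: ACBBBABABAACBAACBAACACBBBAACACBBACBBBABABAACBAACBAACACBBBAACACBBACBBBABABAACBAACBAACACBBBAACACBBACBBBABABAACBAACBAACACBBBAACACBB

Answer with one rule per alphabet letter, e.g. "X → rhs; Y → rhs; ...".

A->AC, B->BA, C->BB

  step 4 ⇒ step 5: ACBBBABABAACBAACACBBBABABAACBAACACBBBABABAACBAACACBBBABABAACBAAC ⇒ AC·BB·BA·BA·BA·AC·BA·AC·BA·AC·AC·BB·BA·AC·AC·BB·AC·BB·BA·BA·BA·AC·BA·AC·BA·AC·AC·BB·BA·AC·AC·BB·AC·BB·BA·BA·BA·AC·BA·AC·BA·AC·AC·BB·BA·AC·AC·BB·AC·BB·BA·BA·BA·AC·BA·AC·BA·AC·AC·BB·BA·AC·AC·BB
    A ↦ AC
    B ↦ BA
    C ↦ BB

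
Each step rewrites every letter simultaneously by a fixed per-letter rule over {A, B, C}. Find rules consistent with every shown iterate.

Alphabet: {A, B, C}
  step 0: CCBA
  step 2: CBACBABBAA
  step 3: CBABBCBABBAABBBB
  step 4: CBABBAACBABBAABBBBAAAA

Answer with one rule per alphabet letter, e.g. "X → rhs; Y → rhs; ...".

A->BB, B->A, C->CB

  step 3 ⇒ step 4: CBABBCBABBAABBBB ⇒ CB·A·BB·A·A·CB·A·BB·A·A·BB·BB·A·A·A·A
    A ↦ BB
    B ↦ A
    C ↦ CB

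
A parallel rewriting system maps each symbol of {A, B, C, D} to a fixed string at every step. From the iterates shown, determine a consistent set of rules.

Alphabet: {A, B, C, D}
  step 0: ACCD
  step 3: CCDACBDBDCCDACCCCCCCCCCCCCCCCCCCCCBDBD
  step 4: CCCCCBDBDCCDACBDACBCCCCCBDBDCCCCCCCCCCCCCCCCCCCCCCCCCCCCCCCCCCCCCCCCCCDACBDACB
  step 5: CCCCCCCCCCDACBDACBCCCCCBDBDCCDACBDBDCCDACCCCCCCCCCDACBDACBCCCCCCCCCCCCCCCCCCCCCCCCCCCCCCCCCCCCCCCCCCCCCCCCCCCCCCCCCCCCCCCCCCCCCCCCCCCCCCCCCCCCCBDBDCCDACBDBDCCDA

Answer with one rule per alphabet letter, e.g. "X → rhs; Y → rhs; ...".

A->DBD, B->DA, C->CC, D->CB

  step 4 ⇒ step 5: CCCCCBDBDCCDACBDACBCCCCCBDBDCCCCCCCCCCCCCCCCCCCCCCCCCCCCCCCCCCCCCCCCCCDACBDACB ⇒ CC·CC·CC·CC·CC·DA·CB·DA·CB·CC·CC·CB·DBD·CC·DA·CB·DBD·CC·DA·CC·CC·CC·CC·CC·DA·CB·DA·CB·CC·CC·CC·CC·CC·CC·CC·CC·CC·CC·CC·CC·CC·CC·CC·CC·CC·CC·CC·CC·CC·CC·CC·CC·CC·CC·CC·CC·CC·CC·CC·CC·CC·CC·CC·CC·CC·CC·CC·CC·CC·CC·CB·DBD·CC·DA·CB·DBD·CC·DA
    A ↦ DBD
    B ↦ DA
    C ↦ CC
    D ↦ CB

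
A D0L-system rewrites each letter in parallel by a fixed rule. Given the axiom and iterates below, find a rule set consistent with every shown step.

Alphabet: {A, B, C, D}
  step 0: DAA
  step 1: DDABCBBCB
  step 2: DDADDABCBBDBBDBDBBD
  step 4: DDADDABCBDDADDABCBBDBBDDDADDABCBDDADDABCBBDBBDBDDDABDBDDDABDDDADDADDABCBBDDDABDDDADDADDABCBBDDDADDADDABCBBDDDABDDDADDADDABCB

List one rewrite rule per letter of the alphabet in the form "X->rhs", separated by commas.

  step 1 ⇒ step 2: DDABCBBCB ⇒ DDA·DDA·BCB·BD·B·BD·BD·B·BD
    A ↦ BCB
    B ↦ BD
    C ↦ B
    D ↦ DDA

A->BCB, B->BD, C->B, D->DDA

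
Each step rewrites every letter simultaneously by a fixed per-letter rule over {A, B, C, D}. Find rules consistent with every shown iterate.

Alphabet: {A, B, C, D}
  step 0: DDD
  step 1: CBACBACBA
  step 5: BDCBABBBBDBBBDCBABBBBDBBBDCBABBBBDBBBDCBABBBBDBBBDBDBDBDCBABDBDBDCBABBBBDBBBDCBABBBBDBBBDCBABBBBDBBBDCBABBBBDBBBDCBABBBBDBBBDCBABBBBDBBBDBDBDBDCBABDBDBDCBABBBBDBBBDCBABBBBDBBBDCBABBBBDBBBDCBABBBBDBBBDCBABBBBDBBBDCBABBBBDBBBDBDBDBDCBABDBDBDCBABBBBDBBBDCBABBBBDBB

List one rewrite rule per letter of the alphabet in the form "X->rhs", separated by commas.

  step 0 ⇒ step 1: DDD ⇒ CBA·CBA·CBA
    D ↦ CBA
    A ↦ BB  (constrained at step 1)
    B ↦ BD  (constrained at step 1)
    C ↦ BBB  (constrained at step 1)

A->BB, B->BD, C->BBB, D->CBA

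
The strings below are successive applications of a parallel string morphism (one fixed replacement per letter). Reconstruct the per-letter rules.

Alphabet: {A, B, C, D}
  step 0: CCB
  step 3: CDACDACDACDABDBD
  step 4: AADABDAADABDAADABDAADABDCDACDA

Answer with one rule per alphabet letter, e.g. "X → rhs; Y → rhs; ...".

A->BD, B->C, C->AA, D->DA

  step 3 ⇒ step 4: CDACDACDACDABDBD ⇒ AA·DA·BD·AA·DA·BD·AA·DA·BD·AA·DA·BD·C·DA·C·DA
    A ↦ BD
    B ↦ C
    C ↦ AA
    D ↦ DA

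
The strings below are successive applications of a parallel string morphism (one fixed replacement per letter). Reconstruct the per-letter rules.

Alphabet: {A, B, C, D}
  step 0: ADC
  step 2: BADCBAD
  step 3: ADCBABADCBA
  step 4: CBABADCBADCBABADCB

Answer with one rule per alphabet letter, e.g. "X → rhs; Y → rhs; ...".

  step 3 ⇒ step 4: ADCBABADCBA ⇒ CB·A·B·AD·CB·AD·CB·A·B·AD·CB
    A ↦ CB
    B ↦ AD
    C ↦ B
    D ↦ A

A->CB, B->AD, C->B, D->A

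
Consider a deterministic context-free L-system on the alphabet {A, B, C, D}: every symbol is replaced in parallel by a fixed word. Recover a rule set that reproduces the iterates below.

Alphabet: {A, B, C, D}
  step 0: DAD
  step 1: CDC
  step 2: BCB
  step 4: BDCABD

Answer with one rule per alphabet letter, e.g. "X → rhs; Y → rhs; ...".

  step 1 ⇒ step 2: CDC ⇒ B·C·B
    C ↦ B
    D ↦ C
  step 0 ⇒ step 1: DAD ⇒ C·D·C
    A ↦ D
    B ↦ CA  (constrained at step 2)

A->D, B->CA, C->B, D->C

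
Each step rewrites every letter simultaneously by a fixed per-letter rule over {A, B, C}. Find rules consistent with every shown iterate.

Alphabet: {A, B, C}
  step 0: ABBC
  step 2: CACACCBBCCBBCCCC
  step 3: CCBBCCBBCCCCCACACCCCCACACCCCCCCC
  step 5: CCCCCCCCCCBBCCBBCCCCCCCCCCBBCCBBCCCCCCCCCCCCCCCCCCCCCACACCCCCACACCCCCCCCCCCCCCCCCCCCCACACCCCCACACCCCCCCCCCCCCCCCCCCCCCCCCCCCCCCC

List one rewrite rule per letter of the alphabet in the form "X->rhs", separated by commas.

A->BB, B->CA, C->CC

  step 2 ⇒ step 3: CACACCBBCCBBCCCC ⇒ CC·BB·CC·BB·CC·CC·CA·CA·CC·CC·CA·CA·CC·CC·CC·CC
    A ↦ BB
    B ↦ CA
    C ↦ CC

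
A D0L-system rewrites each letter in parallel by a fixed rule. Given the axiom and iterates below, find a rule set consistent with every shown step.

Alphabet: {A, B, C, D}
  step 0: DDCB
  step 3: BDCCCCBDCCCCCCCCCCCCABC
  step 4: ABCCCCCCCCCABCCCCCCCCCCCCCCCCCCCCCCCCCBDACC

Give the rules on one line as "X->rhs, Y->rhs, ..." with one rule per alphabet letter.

  step 3 ⇒ step 4: BDCCCCBDCCCCCCCCCCCCABC ⇒ A·BC·CC·CC·CC·CC·A·BC·CC·CC·CC·CC·CC·CC·CC·CC·CC·CC·CC·CC·BD·A·CC
    A ↦ BD
    B ↦ A
    C ↦ CC
    D ↦ BC

A->BD, B->A, C->CC, D->BC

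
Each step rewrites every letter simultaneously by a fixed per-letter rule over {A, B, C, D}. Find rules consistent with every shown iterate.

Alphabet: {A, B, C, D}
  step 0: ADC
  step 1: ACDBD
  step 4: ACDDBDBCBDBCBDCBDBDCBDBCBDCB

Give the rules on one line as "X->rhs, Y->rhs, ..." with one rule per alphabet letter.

A->AC, B->CB, C->D, D->DB

  step 0 ⇒ step 1: ADC ⇒ AC·DB·D
    A ↦ AC
    C ↦ D
    D ↦ DB
    B ↦ CB  (constrained at step 1)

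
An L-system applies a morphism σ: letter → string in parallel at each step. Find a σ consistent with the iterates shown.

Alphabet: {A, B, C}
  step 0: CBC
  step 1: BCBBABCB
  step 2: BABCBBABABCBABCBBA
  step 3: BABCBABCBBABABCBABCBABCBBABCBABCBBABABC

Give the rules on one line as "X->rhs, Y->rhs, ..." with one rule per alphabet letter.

  step 2 ⇒ step 3: BABCBBABABCBABCBBA ⇒ BA·BC·BA·BCB·BA·BA·BC·BA·BC·BA·BCB·BA·BC·BA·BCB·BA·BA·BC
    A ↦ BC
    B ↦ BA
    C ↦ BCB

A->BC, B->BA, C->BCB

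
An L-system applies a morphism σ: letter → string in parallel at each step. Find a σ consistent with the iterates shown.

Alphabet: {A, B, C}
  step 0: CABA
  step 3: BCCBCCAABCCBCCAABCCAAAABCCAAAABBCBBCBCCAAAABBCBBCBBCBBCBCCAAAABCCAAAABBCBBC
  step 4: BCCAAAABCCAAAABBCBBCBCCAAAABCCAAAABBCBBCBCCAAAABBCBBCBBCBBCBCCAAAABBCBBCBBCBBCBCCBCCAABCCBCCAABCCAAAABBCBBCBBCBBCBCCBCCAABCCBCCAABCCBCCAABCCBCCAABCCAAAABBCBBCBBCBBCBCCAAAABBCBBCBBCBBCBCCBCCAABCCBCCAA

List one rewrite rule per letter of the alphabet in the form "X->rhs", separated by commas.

A->BBC, B->BCC, C->AA

  step 3 ⇒ step 4: BCCBCCAABCCBCCAABCCAAAABCCAAAABBCBBCBCCAAAABBCBBCBBCBBCBCCAAAABCCAAAABBCBBC ⇒ BCC·AA·AA·BCC·AA·AA·BBC·BBC·BCC·AA·AA·BCC·AA·AA·BBC·BBC·BCC·AA·AA·BBC·BBC·BBC·BBC·BCC·AA·AA·BBC·BBC·BBC·BBC·BCC·BCC·AA·BCC·BCC·AA·BCC·AA·AA·BBC·BBC·BBC·BBC·BCC·BCC·AA·BCC·BCC·AA·BCC·BCC·AA·BCC·BCC·AA·BCC·AA·AA·BBC·BBC·BBC·BBC·BCC·AA·AA·BBC·BBC·BBC·BBC·BCC·BCC·AA·BCC·BCC·AA
    A ↦ BBC
    B ↦ BCC
    C ↦ AA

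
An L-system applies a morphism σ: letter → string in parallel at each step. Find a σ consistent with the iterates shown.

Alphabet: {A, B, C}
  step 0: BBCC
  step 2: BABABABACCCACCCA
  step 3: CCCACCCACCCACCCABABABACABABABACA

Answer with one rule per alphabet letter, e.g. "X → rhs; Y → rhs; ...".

A->CA, B->CC, C->BA

  step 2 ⇒ step 3: BABABABACCCACCCA ⇒ CC·CA·CC·CA·CC·CA·CC·CA·BA·BA·BA·CA·BA·BA·BA·CA
    A ↦ CA
    B ↦ CC
    C ↦ BA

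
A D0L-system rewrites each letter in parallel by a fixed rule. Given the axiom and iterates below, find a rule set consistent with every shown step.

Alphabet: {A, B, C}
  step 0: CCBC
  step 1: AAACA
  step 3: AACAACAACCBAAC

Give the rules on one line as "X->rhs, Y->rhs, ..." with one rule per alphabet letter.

A->CB, B->AC, C->A

  step 0 ⇒ step 1: CCBC ⇒ A·A·AC·A
    B ↦ AC
    C ↦ A
    A ↦ CB  (constrained at step 1)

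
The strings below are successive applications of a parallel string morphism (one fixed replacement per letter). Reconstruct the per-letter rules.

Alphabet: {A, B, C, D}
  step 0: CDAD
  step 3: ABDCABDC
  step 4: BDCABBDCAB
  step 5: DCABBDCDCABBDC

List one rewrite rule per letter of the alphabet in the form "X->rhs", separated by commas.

A->B, B->DC, C->B, D->A

  step 4 ⇒ step 5: BDCABBDCAB ⇒ DC·A·B·B·DC·DC·A·B·B·DC
    A ↦ B
    B ↦ DC
    C ↦ B
    D ↦ A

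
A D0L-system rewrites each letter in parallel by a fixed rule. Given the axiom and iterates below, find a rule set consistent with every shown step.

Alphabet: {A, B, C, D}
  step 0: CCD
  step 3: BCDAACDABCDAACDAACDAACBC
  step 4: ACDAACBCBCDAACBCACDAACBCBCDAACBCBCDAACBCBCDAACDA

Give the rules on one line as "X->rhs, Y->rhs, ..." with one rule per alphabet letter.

  step 3 ⇒ step 4: BCDAACDABCDAACDAACDAACBC ⇒ AC·DA·AC·BC·BC·DA·AC·BC·AC·DA·AC·BC·BC·DA·AC·BC·BC·DA·AC·BC·BC·DA·AC·DA
    A ↦ BC
    B ↦ AC
    C ↦ DA
    D ↦ AC

A->BC, B->AC, C->DA, D->AC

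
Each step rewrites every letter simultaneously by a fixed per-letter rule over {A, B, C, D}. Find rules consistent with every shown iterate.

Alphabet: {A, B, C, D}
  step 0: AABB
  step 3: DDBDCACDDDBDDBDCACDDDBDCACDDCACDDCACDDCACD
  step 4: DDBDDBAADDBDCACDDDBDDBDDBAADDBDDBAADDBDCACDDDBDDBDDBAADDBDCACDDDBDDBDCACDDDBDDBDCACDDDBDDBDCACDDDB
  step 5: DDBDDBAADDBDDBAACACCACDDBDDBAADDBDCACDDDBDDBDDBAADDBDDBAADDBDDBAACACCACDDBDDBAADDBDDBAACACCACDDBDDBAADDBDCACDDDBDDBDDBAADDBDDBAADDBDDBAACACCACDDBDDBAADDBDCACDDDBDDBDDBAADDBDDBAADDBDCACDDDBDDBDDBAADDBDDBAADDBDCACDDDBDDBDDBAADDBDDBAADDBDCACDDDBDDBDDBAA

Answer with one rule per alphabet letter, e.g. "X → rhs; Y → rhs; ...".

  step 4 ⇒ step 5: DDBDDBAADDBDCACDDDBDDBDDBAADDBDDBAADDBDCACDDDBDDBDDBAADDBDCACDDDBDDBDCACDDDBDDBDCACDDDBDDBDCACDDDB ⇒ DDB·DDB·AA·DDB·DDB·AA·CAC·CAC·DDB·DDB·AA·DDB·D·CAC·D·DDB·DDB·DDB·AA·DDB·DDB·AA·DDB·DDB·AA·CAC·CAC·DDB·DDB·AA·DDB·DDB·AA·CAC·CAC·DDB·DDB·AA·DDB·D·CAC·D·DDB·DDB·DDB·AA·DDB·DDB·AA·DDB·DDB·AA·CAC·CAC·DDB·DDB·AA·DDB·D·CAC·D·DDB·DDB·DDB·AA·DDB·DDB·AA·DDB·D·CAC·D·DDB·DDB·DDB·AA·DDB·DDB·AA·DDB·D·CAC·D·DDB·DDB·DDB·AA·DDB·DDB·AA·DDB·D·CAC·D·DDB·DDB·DDB·AA
    A ↦ CAC
    B ↦ AA
    C ↦ D
    D ↦ DDB

A->CAC, B->AA, C->D, D->DDB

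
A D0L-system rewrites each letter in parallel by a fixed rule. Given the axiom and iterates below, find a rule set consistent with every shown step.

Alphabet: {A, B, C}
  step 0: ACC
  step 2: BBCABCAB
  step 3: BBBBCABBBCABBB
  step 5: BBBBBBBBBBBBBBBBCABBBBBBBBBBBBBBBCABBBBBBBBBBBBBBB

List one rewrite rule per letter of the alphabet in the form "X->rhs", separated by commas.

  step 2 ⇒ step 3: BBCABCAB ⇒ BB·BB·CA·B·BB·CA·B·BB
    A ↦ B
    B ↦ BB
    C ↦ CA

A->B, B->BB, C->CA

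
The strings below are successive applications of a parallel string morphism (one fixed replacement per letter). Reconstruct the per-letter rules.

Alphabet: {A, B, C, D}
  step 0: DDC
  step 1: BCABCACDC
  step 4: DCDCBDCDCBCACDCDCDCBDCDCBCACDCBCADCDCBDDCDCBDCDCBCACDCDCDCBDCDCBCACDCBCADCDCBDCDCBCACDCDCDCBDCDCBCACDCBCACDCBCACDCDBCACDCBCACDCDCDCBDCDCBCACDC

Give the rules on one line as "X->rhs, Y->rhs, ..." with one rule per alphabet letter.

A->BD, B->D, C->CDC, D->BCA

  step 0 ⇒ step 1: DDC ⇒ BCA·BCA·CDC
    C ↦ CDC
    D ↦ BCA
    A ↦ BD  (constrained at step 1)
    B ↦ D  (constrained at step 1)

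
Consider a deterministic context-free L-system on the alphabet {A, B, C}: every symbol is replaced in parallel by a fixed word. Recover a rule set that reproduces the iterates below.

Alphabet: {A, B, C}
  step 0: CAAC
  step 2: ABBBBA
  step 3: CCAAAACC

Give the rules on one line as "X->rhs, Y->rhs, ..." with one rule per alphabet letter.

  step 2 ⇒ step 3: ABBBBA ⇒ CC·A·A·A·A·CC
    A ↦ CC
    B ↦ A
    C ↦ B  (constrained at step 0)

A->CC, B->A, C->B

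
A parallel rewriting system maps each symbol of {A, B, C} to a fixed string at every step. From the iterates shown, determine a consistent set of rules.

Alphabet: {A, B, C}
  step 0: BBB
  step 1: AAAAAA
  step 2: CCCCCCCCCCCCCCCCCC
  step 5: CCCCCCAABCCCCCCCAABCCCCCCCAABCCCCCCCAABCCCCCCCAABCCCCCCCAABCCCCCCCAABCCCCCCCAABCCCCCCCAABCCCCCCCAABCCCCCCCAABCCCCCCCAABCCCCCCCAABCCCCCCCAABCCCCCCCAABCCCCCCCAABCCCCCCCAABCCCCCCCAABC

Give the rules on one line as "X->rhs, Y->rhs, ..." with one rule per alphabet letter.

  step 1 ⇒ step 2: AAAAAA ⇒ CCC·CCC·CCC·CCC·CCC·CCC
    A ↦ CCC
  step 0 ⇒ step 1: BBB ⇒ AA·AA·AA
    B ↦ AA
    C ↦ BC  (constrained at step 2)

A->CCC, B->AA, C->BC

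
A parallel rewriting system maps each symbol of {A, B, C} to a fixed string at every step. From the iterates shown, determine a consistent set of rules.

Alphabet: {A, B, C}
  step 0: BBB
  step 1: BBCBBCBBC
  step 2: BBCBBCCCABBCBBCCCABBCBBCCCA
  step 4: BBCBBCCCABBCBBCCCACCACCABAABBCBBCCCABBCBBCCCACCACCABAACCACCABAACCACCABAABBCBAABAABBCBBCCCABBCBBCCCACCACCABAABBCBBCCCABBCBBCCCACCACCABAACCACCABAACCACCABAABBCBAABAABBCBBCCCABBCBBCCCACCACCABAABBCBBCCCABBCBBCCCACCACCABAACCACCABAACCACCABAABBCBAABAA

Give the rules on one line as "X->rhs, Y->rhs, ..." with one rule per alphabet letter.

A->BAA, B->BBC, C->CCA

  step 1 ⇒ step 2: BBCBBCBBC ⇒ BBC·BBC·CCA·BBC·BBC·CCA·BBC·BBC·CCA
    B ↦ BBC
    C ↦ CCA
    A ↦ BAA  (constrained at step 2)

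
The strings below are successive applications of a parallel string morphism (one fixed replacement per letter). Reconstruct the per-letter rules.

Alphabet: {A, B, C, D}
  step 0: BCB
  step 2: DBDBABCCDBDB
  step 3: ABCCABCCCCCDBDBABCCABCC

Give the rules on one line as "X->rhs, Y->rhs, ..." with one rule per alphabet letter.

A->C, B->CC, C->DB, D->AB

  step 2 ⇒ step 3: DBDBABCCDBDB ⇒ AB·CC·AB·CC·C·CC·DB·DB·AB·CC·AB·CC
    A ↦ C
    B ↦ CC
    C ↦ DB
    D ↦ AB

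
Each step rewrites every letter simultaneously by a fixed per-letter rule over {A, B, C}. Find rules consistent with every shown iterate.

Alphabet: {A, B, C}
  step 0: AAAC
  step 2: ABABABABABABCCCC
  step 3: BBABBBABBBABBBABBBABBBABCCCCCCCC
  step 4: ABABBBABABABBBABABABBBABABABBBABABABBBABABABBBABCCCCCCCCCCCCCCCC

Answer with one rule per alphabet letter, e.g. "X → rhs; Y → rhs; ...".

  step 3 ⇒ step 4: BBABBBABBBABBBABBBABBBABCCCCCCCC ⇒ AB·AB·BB·AB·AB·AB·BB·AB·AB·AB·BB·AB·AB·AB·BB·AB·AB·AB·BB·AB·AB·AB·BB·AB·CC·CC·CC·CC·CC·CC·CC·CC
    A ↦ BB
    B ↦ AB
    C ↦ CC

A->BB, B->AB, C->CC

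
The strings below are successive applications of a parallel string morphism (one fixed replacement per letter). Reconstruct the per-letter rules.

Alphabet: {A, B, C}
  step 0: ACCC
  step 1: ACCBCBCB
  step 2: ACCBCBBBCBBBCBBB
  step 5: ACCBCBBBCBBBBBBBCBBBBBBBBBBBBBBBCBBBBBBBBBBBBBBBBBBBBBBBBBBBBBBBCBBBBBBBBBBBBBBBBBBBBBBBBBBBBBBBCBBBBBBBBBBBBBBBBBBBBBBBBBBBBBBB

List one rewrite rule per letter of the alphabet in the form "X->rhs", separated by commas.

A->AC, B->BB, C->CB

  step 1 ⇒ step 2: ACCBCBCB ⇒ AC·CB·CB·BB·CB·BB·CB·BB
    A ↦ AC
    B ↦ BB
    C ↦ CB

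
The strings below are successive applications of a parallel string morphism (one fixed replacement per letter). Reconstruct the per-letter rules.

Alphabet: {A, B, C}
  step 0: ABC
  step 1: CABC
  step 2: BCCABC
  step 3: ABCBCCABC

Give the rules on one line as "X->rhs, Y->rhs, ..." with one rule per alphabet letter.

A->C, B->A, C->BC

  step 2 ⇒ step 3: BCCABC ⇒ A·BC·BC·C·A·BC
    A ↦ C
    B ↦ A
    C ↦ BC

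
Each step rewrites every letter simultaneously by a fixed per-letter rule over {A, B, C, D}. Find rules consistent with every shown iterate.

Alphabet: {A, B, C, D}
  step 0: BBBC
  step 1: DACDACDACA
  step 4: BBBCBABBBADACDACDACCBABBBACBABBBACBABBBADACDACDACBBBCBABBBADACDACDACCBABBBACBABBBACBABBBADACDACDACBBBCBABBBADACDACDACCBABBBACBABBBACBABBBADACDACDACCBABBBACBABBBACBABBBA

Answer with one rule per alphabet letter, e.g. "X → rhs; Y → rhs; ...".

A->BBB, B->DAC, C->A, D->CBA

  step 0 ⇒ step 1: BBBC ⇒ DAC·DAC·DAC·A
    B ↦ DAC
    C ↦ A
    A ↦ BBB  (constrained at step 1)
    D ↦ CBA  (constrained at step 1)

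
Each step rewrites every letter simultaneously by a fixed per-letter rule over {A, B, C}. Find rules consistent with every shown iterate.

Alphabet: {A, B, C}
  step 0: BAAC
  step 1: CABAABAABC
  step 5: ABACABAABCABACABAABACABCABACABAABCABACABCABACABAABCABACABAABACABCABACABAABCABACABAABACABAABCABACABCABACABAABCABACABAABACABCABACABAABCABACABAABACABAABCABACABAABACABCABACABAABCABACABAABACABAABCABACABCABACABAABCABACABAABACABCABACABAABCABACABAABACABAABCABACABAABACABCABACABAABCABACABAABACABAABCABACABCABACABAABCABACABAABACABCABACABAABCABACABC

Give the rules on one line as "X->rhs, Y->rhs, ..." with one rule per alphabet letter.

A->ABA, B->C, C->ABC

  step 0 ⇒ step 1: BAAC ⇒ C·ABA·ABA·ABC
    A ↦ ABA
    B ↦ C
    C ↦ ABC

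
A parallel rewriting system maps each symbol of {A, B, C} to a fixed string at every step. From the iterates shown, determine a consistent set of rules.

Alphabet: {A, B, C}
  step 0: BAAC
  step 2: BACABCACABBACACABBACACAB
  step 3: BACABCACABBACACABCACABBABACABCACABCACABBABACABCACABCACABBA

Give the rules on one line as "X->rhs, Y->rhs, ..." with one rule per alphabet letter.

A->CAB, B->BA, C->CA

  step 2 ⇒ step 3: BACABCACABBACACABBACACAB ⇒ BA·CAB·CA·CAB·BA·CA·CAB·CA·CAB·BA·BA·CAB·CA·CAB·CA·CAB·BA·BA·CAB·CA·CAB·CA·CAB·BA
    A ↦ CAB
    B ↦ BA
    C ↦ CA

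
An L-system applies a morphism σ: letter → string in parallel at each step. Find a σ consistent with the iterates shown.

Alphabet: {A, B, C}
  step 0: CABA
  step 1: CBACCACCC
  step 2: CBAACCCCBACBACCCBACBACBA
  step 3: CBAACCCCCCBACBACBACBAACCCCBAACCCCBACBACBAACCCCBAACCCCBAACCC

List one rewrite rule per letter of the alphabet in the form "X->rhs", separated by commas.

A->CC, B->AC, C->CBA

  step 2 ⇒ step 3: CBAACCCCBACBACCCBACBACBA ⇒ CBA·AC·CC·CC·CBA·CBA·CBA·CBA·AC·CC·CBA·AC·CC·CBA·CBA·CBA·AC·CC·CBA·AC·CC·CBA·AC·CC
    A ↦ CC
    B ↦ AC
    C ↦ CBA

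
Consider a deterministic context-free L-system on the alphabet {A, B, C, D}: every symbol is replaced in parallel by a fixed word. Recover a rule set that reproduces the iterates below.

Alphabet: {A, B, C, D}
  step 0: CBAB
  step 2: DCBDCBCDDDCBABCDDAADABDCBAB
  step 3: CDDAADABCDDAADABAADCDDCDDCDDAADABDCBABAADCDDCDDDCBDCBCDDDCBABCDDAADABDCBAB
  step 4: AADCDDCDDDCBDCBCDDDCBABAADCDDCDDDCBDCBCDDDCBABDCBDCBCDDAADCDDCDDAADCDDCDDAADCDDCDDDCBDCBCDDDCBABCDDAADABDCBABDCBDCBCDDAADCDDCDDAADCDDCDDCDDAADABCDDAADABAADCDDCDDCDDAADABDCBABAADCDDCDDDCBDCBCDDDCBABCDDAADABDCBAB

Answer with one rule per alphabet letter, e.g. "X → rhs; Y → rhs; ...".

  step 3 ⇒ step 4: CDDAADABCDDAADABAADCDDCDDCDDAADABDCBABAADCDDCDDDCBDCBCDDDCBABCDDAADABDCBAB ⇒ AAD·CDD·CDD·DCB·DCB·CDD·DCB·AB·AAD·CDD·CDD·DCB·DCB·CDD·DCB·AB·DCB·DCB·CDD·AAD·CDD·CDD·AAD·CDD·CDD·AAD·CDD·CDD·DCB·DCB·CDD·DCB·AB·CDD·AAD·AB·DCB·AB·DCB·DCB·CDD·AAD·CDD·CDD·AAD·CDD·CDD·CDD·AAD·AB·CDD·AAD·AB·AAD·CDD·CDD·CDD·AAD·AB·DCB·AB·AAD·CDD·CDD·DCB·DCB·CDD·DCB·AB·CDD·AAD·AB·DCB·AB
    A ↦ DCB
    B ↦ AB
    C ↦ AAD
    D ↦ CDD

A->DCB, B->AB, C->AAD, D->CDD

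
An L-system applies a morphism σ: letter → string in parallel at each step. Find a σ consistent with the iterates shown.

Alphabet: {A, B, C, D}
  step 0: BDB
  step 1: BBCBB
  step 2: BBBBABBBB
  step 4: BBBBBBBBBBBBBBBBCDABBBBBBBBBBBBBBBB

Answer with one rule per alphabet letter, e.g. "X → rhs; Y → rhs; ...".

A->DA, B->BB, C->A, D->C

  step 1 ⇒ step 2: BBCBB ⇒ BB·BB·A·BB·BB
    B ↦ BB
    C ↦ A
    A ↦ DA  (constrained at step 2)
  step 0 ⇒ step 1: BDB ⇒ BB·C·BB
    D ↦ C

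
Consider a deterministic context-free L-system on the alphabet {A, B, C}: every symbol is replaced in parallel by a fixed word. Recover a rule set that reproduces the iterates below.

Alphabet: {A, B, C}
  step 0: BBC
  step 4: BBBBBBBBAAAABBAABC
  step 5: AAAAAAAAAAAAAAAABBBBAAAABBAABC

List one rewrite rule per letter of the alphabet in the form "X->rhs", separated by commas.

  step 4 ⇒ step 5: BBBBBBBBAAAABBAABC ⇒ AA·AA·AA·AA·AA·AA·AA·AA·B·B·B·B·AA·AA·B·B·AA·BC
    A ↦ B
    B ↦ AA
    C ↦ BC

A->B, B->AA, C->BC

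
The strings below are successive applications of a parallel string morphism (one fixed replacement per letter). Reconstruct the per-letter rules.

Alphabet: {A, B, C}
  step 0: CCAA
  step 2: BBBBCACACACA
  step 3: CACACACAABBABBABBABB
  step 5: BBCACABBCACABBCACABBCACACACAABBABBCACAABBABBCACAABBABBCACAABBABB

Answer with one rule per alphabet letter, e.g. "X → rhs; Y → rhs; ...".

A->BB, B->CA, C->A

  step 2 ⇒ step 3: BBBBCACACACA ⇒ CA·CA·CA·CA·A·BB·A·BB·A·BB·A·BB
    A ↦ BB
    B ↦ CA
    C ↦ A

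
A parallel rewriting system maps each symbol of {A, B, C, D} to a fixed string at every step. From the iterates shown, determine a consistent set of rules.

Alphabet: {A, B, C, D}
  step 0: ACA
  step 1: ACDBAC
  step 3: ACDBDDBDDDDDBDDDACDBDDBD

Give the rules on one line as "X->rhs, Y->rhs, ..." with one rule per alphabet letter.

A->AC, B->BD, C->DB, D->DD

  step 0 ⇒ step 1: ACA ⇒ AC·DB·AC
    A ↦ AC
    C ↦ DB
    B ↦ BD  (constrained at step 1)
    D ↦ DD  (constrained at step 1)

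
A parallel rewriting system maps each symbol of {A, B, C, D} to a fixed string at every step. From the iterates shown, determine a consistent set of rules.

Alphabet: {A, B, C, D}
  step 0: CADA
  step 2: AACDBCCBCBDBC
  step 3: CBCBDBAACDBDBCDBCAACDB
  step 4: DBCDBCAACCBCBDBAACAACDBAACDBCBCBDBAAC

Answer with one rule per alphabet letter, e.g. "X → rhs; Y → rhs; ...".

  step 3 ⇒ step 4: CBCBDBAACDBDBCDBCAACDB ⇒ DB·C·DB·C·AA·C·CB·CB·DB·AA·C·AA·C·DB·AA·C·DB·CB·CB·DB·AA·C
    A ↦ CB
    B ↦ C
    C ↦ DB
    D ↦ AA

A->CB, B->C, C->DB, D->AA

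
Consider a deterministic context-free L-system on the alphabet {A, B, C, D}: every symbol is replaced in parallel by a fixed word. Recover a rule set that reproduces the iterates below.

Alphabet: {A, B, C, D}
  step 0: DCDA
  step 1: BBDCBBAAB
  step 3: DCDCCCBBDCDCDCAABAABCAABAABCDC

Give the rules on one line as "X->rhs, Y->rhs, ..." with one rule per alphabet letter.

A->AAB, B->C, C->DC, D->BB

  step 0 ⇒ step 1: DCDA ⇒ BB·DC·BB·AAB
    A ↦ AAB
    C ↦ DC
    D ↦ BB
    B ↦ C  (constrained at step 1)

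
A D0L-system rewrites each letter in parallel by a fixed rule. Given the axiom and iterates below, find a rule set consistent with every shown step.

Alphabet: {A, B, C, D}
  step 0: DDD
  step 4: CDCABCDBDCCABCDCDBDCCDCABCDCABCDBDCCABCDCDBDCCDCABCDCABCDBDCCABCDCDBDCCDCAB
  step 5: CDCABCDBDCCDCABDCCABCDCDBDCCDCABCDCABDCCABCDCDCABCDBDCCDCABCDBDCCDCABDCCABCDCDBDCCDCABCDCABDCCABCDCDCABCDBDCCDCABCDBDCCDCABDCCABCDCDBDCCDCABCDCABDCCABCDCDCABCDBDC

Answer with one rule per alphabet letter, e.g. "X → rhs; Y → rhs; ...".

  step 4 ⇒ step 5: CDCABCDBDCCABCDCDBDCCDCABCDCABCDBDCCABCDCDBDCCDCABCDCABCDBDCCABCDCDBDCCDCAB ⇒ CD·CAB·CD·B·DC·CD·CAB·DC·CAB·CD·CD·B·DC·CD·CAB·CD·CAB·DC·CAB·CD·CD·CAB·CD·B·DC·CD·CAB·CD·B·DC·CD·CAB·DC·CAB·CD·CD·B·DC·CD·CAB·CD·CAB·DC·CAB·CD·CD·CAB·CD·B·DC·CD·CAB·CD·B·DC·CD·CAB·DC·CAB·CD·CD·B·DC·CD·CAB·CD·CAB·DC·CAB·CD·CD·CAB·CD·B·DC
    A ↦ B
    B ↦ DC
    C ↦ CD
    D ↦ CAB

A->B, B->DC, C->CD, D->CAB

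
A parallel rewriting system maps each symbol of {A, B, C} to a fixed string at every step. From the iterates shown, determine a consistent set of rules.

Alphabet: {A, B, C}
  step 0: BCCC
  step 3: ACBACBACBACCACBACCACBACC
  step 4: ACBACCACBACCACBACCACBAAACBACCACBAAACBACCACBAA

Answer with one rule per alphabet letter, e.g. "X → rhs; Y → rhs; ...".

A->ACB, B->CC, C->A

  step 3 ⇒ step 4: ACBACBACBACCACBACCACBACC ⇒ ACB·A·CC·ACB·A·CC·ACB·A·CC·ACB·A·A·ACB·A·CC·ACB·A·A·ACB·A·CC·ACB·A·A
    A ↦ ACB
    B ↦ CC
    C ↦ A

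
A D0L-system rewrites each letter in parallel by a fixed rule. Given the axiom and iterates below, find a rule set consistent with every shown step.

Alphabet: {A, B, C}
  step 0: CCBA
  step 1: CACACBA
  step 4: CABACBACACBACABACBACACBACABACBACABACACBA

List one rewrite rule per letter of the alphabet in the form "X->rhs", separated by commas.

  step 0 ⇒ step 1: CCBA ⇒ CA·CA·C·BA
    A ↦ BA
    B ↦ C
    C ↦ CA

A->BA, B->C, C->CA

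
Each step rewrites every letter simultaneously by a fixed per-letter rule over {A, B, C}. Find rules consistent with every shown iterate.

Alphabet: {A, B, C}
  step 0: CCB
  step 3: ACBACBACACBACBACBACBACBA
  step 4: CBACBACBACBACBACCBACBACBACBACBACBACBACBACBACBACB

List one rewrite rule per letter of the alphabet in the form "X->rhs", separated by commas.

A->CB, B->BA, C->AC

  step 3 ⇒ step 4: ACBACBACACBACBACBACBACBA ⇒ CB·AC·BA·CB·AC·BA·CB·AC·CB·AC·BA·CB·AC·BA·CB·AC·BA·CB·AC·BA·CB·AC·BA·CB
    A ↦ CB
    B ↦ BA
    C ↦ AC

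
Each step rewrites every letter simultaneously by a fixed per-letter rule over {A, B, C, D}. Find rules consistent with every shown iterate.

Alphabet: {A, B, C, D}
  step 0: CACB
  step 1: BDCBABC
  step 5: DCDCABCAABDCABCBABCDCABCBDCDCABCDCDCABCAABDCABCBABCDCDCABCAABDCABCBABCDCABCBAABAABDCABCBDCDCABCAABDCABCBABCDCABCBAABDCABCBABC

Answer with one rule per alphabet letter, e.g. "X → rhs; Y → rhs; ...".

A->DC, B->ABC, C->B, D->AA

  step 0 ⇒ step 1: CACB ⇒ B·DC·B·ABC
    A ↦ DC
    B ↦ ABC
    C ↦ B
    D ↦ AA  (constrained at step 1)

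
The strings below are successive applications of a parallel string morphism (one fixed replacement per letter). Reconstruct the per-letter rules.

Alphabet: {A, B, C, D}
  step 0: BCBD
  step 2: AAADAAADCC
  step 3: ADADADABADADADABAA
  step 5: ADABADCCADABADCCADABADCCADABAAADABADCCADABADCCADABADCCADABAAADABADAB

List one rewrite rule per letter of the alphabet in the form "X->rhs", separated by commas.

  step 2 ⇒ step 3: AAADAAADCC ⇒ AD·AD·AD·AB·AD·AD·AD·AB·A·A
    A ↦ AD
    C ↦ A
    D ↦ AB
    B ↦ CC  (constrained at step 0)

A->AD, B->CC, C->A, D->AB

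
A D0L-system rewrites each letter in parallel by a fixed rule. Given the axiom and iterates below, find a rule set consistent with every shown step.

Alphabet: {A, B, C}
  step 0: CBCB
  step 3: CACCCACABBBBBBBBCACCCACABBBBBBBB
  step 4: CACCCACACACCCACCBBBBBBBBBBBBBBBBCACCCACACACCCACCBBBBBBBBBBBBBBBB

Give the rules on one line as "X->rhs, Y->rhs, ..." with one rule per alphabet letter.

A->CC, B->BB, C->CA

  step 3 ⇒ step 4: CACCCACABBBBBBBBCACCCACABBBBBBBB ⇒ CA·CC·CA·CA·CA·CC·CA·CC·BB·BB·BB·BB·BB·BB·BB·BB·CA·CC·CA·CA·CA·CC·CA·CC·BB·BB·BB·BB·BB·BB·BB·BB
    A ↦ CC
    B ↦ BB
    C ↦ CA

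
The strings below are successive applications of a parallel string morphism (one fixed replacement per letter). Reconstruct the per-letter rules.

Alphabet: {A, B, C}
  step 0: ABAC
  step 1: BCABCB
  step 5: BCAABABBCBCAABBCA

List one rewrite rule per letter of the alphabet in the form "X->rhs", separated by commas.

  step 0 ⇒ step 1: ABAC ⇒ BC·A·BC·B
    A ↦ BC
    B ↦ A
    C ↦ B

A->BC, B->A, C->B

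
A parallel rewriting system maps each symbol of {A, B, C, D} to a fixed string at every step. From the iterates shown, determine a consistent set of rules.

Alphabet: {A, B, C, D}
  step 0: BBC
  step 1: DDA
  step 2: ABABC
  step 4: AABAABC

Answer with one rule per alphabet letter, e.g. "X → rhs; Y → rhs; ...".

  step 1 ⇒ step 2: DDA ⇒ AB·AB·C
    A ↦ C
    D ↦ AB
  step 0 ⇒ step 1: BBC ⇒ D·D·A
    B ↦ D
  step 0 ⇒ step 1: BBC ⇒ D·D·A
    C ↦ A

A->C, B->D, C->A, D->AB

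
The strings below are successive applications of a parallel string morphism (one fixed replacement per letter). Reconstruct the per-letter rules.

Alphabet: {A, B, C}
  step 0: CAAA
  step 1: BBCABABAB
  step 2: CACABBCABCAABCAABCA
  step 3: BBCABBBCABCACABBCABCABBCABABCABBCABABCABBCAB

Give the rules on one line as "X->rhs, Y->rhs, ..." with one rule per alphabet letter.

  step 2 ⇒ step 3: CACABBCABCAABCAABCA ⇒ BBC·AB·BBC·AB·CA·CA·BBC·AB·CA·BBC·AB·AB·CA·BBC·AB·AB·CA·BBC·AB
    A ↦ AB
    B ↦ CA
    C ↦ BBC

A->AB, B->CA, C->BBC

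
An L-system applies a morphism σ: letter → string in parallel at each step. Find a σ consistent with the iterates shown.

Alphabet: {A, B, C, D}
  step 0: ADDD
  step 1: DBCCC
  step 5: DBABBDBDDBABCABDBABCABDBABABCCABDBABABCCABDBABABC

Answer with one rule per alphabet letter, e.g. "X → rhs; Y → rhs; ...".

  step 0 ⇒ step 1: ADDD ⇒ DB·C·C·C
    A ↦ DB
    D ↦ C
    B ↦ AB  (constrained at step 1)
    C ↦ BD  (constrained at step 1)

A->DB, B->AB, C->BD, D->C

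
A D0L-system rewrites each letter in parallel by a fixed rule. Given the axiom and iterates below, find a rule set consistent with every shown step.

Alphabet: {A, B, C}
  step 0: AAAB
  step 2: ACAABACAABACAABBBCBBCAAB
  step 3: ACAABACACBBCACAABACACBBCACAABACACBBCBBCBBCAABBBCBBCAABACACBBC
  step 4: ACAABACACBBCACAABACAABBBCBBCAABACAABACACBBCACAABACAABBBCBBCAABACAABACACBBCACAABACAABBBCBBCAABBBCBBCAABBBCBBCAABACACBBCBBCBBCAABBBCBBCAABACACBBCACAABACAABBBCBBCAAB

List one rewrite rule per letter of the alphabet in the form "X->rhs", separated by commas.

  step 3 ⇒ step 4: ACAABACACBBCACAABACACBBCACAABACACBBCBBCBBCAABBBCBBCAABACACBBC ⇒ AC·AAB·AC·AC·BBC·AC·AAB·AC·AAB·BBC·BBC·AAB·AC·AAB·AC·AC·BBC·AC·AAB·AC·AAB·BBC·BBC·AAB·AC·AAB·AC·AC·BBC·AC·AAB·AC·AAB·BBC·BBC·AAB·BBC·BBC·AAB·BBC·BBC·AAB·AC·AC·BBC·BBC·BBC·AAB·BBC·BBC·AAB·AC·AC·BBC·AC·AAB·AC·AAB·BBC·BBC·AAB
    A ↦ AC
    B ↦ BBC
    C ↦ AAB

A->AC, B->BBC, C->AAB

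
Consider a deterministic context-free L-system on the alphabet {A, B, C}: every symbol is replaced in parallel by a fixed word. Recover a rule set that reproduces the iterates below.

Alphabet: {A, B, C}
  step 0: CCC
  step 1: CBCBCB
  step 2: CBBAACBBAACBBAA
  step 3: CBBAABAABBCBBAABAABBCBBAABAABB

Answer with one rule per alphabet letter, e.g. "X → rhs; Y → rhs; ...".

  step 2 ⇒ step 3: CBBAACBBAACBBAA ⇒ CB·BAA·BAA·B·B·CB·BAA·BAA·B·B·CB·BAA·BAA·B·B
    A ↦ B
    B ↦ BAA
    C ↦ CB

A->B, B->BAA, C->CB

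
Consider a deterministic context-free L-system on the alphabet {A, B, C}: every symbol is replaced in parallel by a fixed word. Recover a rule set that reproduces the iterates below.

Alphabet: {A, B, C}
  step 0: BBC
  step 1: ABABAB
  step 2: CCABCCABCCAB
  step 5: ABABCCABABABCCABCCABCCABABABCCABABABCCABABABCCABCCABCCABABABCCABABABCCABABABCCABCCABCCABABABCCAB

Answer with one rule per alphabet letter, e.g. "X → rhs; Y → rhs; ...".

A->CC, B->AB, C->AB

  step 1 ⇒ step 2: ABABAB ⇒ CC·AB·CC·AB·CC·AB
    A ↦ CC
    B ↦ AB
  step 0 ⇒ step 1: BBC ⇒ AB·AB·AB
    C ↦ AB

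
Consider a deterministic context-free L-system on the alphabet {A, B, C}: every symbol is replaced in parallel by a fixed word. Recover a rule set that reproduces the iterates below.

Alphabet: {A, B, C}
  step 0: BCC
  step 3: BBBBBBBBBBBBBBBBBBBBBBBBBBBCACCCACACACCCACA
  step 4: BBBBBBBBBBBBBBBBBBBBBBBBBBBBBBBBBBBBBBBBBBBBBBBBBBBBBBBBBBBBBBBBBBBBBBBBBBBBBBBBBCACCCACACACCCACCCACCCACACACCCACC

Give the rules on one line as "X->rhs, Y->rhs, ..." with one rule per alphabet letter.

  step 3 ⇒ step 4: BBBBBBBBBBBBBBBBBBBBBBBBBBBCACCCACACACCCACA ⇒ BBB·BBB·BBB·BBB·BBB·BBB·BBB·BBB·BBB·BBB·BBB·BBB·BBB·BBB·BBB·BBB·BBB·BBB·BBB·BBB·BBB·BBB·BBB·BBB·BBB·BBB·BBB·CA·CC·CA·CA·CA·CC·CA·CC·CA·CC·CA·CA·CA·CC·CA·CC
    A ↦ CC
    B ↦ BBB
    C ↦ CA

A->CC, B->BBB, C->CA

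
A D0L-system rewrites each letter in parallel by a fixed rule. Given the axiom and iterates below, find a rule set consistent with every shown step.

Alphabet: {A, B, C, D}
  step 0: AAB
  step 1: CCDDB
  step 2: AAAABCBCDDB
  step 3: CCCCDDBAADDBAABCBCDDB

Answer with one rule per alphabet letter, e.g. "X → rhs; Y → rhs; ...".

  step 2 ⇒ step 3: AAAABCBCDDB ⇒ C·C·C·C·DDB·AA·DDB·AA·BC·BC·DDB
    A ↦ C
    B ↦ DDB
    C ↦ AA
    D ↦ BC

A->C, B->DDB, C->AA, D->BC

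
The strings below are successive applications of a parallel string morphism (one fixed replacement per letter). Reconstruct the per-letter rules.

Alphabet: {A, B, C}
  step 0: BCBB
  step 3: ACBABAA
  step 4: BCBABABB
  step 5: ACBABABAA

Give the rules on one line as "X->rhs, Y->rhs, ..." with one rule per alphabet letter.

A->B, B->A, C->CB

  step 4 ⇒ step 5: BCBABABB ⇒ A·CB·A·B·A·B·A·A
    A ↦ B
    B ↦ A
    C ↦ CB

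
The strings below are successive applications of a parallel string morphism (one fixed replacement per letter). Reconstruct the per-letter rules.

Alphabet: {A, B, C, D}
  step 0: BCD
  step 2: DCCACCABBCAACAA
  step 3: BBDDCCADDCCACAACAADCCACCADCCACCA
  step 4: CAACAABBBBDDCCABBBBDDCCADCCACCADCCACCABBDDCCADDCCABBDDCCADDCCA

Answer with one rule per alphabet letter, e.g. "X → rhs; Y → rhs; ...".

A->CCA, B->CAA, C->D, D->BB

  step 3 ⇒ step 4: BBDDCCADDCCACAACAADCCACCADCCACCA ⇒ CAA·CAA·BB·BB·D·D·CCA·BB·BB·D·D·CCA·D·CCA·CCA·D·CCA·CCA·BB·D·D·CCA·D·D·CCA·BB·D·D·CCA·D·D·CCA
    A ↦ CCA
    B ↦ CAA
    C ↦ D
    D ↦ BB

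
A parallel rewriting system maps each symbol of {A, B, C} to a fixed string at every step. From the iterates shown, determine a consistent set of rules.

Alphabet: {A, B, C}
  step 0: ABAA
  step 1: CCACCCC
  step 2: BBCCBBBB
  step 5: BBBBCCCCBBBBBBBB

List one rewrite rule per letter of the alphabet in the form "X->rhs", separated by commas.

A->CC, B->A, C->B

  step 1 ⇒ step 2: CCACCCC ⇒ B·B·CC·B·B·B·B
    A ↦ CC
    C ↦ B
  step 0 ⇒ step 1: ABAA ⇒ CC·A·CC·CC
    B ↦ A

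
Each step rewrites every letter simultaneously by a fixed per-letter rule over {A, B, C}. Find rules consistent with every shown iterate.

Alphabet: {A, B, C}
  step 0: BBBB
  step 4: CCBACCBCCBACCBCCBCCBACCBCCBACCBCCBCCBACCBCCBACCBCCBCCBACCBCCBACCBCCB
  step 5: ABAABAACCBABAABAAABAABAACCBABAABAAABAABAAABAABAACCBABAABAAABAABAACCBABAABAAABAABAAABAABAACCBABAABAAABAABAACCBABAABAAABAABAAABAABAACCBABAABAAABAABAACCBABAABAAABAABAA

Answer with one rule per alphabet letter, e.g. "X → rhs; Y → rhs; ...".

A->CCB, B->A, C->ABA

  step 4 ⇒ step 5: CCBACCBCCBACCBCCBCCBACCBCCBACCBCCBCCBACCBCCBACCBCCBCCBACCBCCBACCBCCB ⇒ ABA·ABA·A·CCB·ABA·ABA·A·ABA·ABA·A·CCB·ABA·ABA·A·ABA·ABA·A·ABA·ABA·A·CCB·ABA·ABA·A·ABA·ABA·A·CCB·ABA·ABA·A·ABA·ABA·A·ABA·ABA·A·CCB·ABA·ABA·A·ABA·ABA·A·CCB·ABA·ABA·A·ABA·ABA·A·ABA·ABA·A·CCB·ABA·ABA·A·ABA·ABA·A·CCB·ABA·ABA·A·ABA·ABA·A
    A ↦ CCB
    B ↦ A
    C ↦ ABA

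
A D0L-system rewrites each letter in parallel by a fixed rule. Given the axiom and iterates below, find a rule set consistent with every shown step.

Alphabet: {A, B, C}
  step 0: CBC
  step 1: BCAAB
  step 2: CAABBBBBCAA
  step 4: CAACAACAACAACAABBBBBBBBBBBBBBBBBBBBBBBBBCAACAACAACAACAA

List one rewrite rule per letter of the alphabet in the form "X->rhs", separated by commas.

A->BB, B->CAA, C->B

  step 1 ⇒ step 2: BCAAB ⇒ CAA·B·BB·BB·CAA
    A ↦ BB
    B ↦ CAA
    C ↦ B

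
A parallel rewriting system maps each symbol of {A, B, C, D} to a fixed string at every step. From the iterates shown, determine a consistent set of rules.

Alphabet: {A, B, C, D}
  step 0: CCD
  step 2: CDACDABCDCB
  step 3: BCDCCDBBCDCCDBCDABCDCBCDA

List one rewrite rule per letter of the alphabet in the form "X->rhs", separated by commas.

A->CDB, B->CDA, C->B, D->CDC

  step 2 ⇒ step 3: CDACDABCDCB ⇒ B·CDC·CDB·B·CDC·CDB·CDA·B·CDC·B·CDA
    A ↦ CDB
    B ↦ CDA
    C ↦ B
    D ↦ CDC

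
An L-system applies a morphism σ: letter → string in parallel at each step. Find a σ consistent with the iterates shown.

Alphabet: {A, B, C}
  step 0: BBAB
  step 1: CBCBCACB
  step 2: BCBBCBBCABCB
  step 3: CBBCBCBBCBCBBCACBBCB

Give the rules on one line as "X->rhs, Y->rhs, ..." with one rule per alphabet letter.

  step 2 ⇒ step 3: BCBBCBBCABCB ⇒ CB·B·CB·CB·B·CB·CB·B·CA·CB·B·CB
    A ↦ CA
    B ↦ CB
    C ↦ B

A->CA, B->CB, C->B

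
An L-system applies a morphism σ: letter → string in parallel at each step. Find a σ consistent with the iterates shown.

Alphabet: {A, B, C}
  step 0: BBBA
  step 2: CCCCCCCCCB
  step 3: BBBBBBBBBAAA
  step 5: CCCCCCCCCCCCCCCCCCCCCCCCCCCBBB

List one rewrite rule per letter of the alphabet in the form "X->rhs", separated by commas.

A->C, B->AAA, C->B

  step 2 ⇒ step 3: CCCCCCCCCB ⇒ B·B·B·B·B·B·B·B·B·AAA
    B ↦ AAA
    C ↦ B
    A ↦ C  (constrained at step 0)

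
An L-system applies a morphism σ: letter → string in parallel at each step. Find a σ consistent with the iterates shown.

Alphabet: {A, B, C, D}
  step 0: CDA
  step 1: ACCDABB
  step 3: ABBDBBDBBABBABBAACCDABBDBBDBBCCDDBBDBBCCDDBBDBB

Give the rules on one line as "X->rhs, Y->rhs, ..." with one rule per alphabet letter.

  step 0 ⇒ step 1: CDA ⇒ A·CCD·ABB
    A ↦ ABB
    C ↦ A
    D ↦ CCD
    B ↦ DBB  (constrained at step 1)

A->ABB, B->DBB, C->A, D->CCD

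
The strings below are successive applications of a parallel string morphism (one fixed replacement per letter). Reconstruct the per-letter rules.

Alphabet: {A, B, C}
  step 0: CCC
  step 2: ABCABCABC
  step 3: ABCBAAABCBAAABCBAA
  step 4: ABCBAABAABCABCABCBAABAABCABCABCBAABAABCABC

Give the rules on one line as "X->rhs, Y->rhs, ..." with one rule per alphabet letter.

A->ABC, B->BA, C->A

  step 3 ⇒ step 4: ABCBAAABCBAAABCBAA ⇒ ABC·BA·A·BA·ABC·ABC·ABC·BA·A·BA·ABC·ABC·ABC·BA·A·BA·ABC·ABC
    A ↦ ABC
    B ↦ BA
    C ↦ A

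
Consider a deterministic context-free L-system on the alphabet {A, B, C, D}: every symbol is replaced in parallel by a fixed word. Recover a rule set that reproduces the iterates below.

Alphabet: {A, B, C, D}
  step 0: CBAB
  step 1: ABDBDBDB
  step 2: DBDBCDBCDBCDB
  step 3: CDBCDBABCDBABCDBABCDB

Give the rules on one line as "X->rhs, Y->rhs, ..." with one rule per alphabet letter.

  step 2 ⇒ step 3: DBDBCDBCDBCDB ⇒ C·DB·C·DB·AB·C·DB·AB·C·DB·AB·C·DB
    B ↦ DB
    C ↦ AB
    D ↦ C
  step 0 ⇒ step 1: CBAB ⇒ AB·DB·DB·DB
    A ↦ DB

A->DB, B->DB, C->AB, D->C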